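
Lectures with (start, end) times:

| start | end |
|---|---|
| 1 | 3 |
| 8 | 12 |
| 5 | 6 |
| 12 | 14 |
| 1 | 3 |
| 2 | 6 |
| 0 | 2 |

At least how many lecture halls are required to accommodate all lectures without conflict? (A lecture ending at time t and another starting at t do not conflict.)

Count concurrent intervals with a sweep; the peak is the room count.
starts: [0, 1, 1, 2, 5, 8, 12]
ends:   [2, 3, 3, 6, 6, 12, 14]
s0→1 s1→2 s1→3  — peak 3.

3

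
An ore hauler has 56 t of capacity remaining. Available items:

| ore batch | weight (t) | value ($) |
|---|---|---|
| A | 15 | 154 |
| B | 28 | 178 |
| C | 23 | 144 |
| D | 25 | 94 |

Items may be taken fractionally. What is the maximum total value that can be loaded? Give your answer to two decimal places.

Order: A (154/15=10.27) > B (178/28=6.36) > C (144/23=6.26) > D (94/25=3.76)
Fill: take A (15 @ 154) → take B (28 @ 178) → take 13/23 of C → 81.39; 56/56 used.
Total value = 413.39

413.39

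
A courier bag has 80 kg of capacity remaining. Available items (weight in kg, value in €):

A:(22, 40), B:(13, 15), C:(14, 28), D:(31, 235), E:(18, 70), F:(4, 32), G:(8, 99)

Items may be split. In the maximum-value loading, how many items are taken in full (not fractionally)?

Greedy by value/weight ratio, highest first.
Ratios (sorted): G 12.38, F 8.00, D 7.58, E 3.89, C 2.00, A 1.82, B 1.15
take G (8 @ 99); take F (4 @ 32); take D (31 @ 235); take E (18 @ 70); take C (14 @ 28); take 5/22 of A → 9.09. Capacity used 80/80.
5 item(s) taken whole; one partial (take 5/22 of A).

5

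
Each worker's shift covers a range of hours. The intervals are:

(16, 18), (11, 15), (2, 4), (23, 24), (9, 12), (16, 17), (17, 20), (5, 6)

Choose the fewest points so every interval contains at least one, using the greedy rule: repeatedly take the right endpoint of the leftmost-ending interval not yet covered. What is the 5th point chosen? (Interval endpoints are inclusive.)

Process intervals by earliest right end; each time one isn't hit yet, stab at its right endpoint.
By right end: [2,4]  [5,6]  [9,12]  [11,15]  [16,17]  [16,18]  [17,20]  [23,24]
[2,4] uncovered → point at 4; [5,6] uncovered → point at 6; [9,12] uncovered → point at 12; [16,17] uncovered → point at 17; [23,24] uncovered → point at 24.
Points: 4, 6, 12, 17, 24 (5 total).

24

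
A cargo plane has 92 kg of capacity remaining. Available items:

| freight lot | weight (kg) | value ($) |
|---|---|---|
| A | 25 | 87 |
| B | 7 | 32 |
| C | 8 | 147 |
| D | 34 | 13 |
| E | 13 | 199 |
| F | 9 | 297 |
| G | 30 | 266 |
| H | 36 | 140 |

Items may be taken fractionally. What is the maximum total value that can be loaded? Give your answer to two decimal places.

1038.22

Order: F (297/9=33.00) > C (147/8=18.38) > E (199/13=15.31) > G (266/30=8.87) > B (32/7=4.57) > H (140/36=3.89) > A (87/25=3.48) > D (13/34=0.38)
Fill: take F (9 @ 297) → take C (8 @ 147) → take E (13 @ 199) → take G (30 @ 266) → take B (7 @ 32) → take 25/36 of H → 97.22; 92/92 used.
Total value = 1038.22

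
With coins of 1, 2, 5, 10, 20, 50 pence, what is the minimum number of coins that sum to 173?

173 = 3×50 + 1×20 + 1×2 + 1×1
Total coins = 3 + 1 + 1 + 1 = 6

6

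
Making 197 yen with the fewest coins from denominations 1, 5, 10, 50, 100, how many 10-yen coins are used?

4

Use the largest denomination that fits, subtract, and repeat.
197 − 1×100→97 − 1×50→47 − 4×10→7 − 1×5→2 − 2×1→0
Count of 10: 4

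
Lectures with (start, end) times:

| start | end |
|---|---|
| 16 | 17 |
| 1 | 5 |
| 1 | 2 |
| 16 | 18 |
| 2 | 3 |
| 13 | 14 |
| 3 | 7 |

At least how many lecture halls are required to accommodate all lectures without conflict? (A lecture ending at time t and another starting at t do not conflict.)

2

Count concurrent intervals with a sweep; the peak is the room count.
starts: [1, 1, 2, 3, 13, 16, 16]
ends:   [2, 3, 5, 7, 14, 17, 18]
s1→1 s1→2  — peak 2.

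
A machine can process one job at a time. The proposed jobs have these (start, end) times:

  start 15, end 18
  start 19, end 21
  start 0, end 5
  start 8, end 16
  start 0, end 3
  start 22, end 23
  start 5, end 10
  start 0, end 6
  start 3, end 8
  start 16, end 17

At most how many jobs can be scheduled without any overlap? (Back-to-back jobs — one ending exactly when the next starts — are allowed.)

6

Sort by end time and greedily take each interval whose start is ≥ the last chosen end.
By end time: (0,3), (0,5), (0,6), (3,8), (5,10), (8,16), (16,17), (15,18), (19,21), (22,23).
Pick (0,3); next start ≥ 3 → (3,8); next start ≥ 8 → (8,16); next start ≥ 16 → (16,17); next start ≥ 17 → (19,21); next start ≥ 21 → (22,23).
Selected 6 jobs.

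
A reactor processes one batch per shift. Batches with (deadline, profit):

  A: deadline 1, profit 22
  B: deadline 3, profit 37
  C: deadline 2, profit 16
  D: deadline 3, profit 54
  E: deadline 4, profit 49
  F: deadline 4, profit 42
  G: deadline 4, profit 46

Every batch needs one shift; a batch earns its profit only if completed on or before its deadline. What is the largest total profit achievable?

Sort by profit descending; place each in the latest free slot ≤ its deadline.
Profit order: D=54 E=49 G=46 F=42 B=37 A=22 C=16
Assign: D→slot 3, E→slot 4, G→slot 2, F→slot 1, B skipped, A skipped, C skipped.
Slots: [1:F] [2:G] [3:D] [4:E]
Profit = 42 + 46 + 54 + 49 = 191

191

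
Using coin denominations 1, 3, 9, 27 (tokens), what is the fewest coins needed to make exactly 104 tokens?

Use the largest denomination that fits, subtract, and repeat.
104 − 3×27→23 − 2×9→5 − 1×3→2 − 2×1→0
Total coins = 3 + 2 + 1 + 2 = 8

8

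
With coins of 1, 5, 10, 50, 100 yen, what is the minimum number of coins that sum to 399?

13

Greedy: take as many of the largest coin as possible, then repeat with the remainder.
399 = 3×100 + 1×50 + 4×10 + 1×5 + 4×1
Total coins = 3 + 1 + 4 + 1 + 4 = 13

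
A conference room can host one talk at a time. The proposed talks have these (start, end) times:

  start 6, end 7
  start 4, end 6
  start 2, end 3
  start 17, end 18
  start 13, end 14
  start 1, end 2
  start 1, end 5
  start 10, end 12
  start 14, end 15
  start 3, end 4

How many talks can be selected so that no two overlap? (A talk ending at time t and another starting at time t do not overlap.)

9

Sort by end time and greedily take each interval whose start is ≥ the last chosen end.
Sorted by end: (1,2)  (2,3)  (3,4)  (1,5)  (4,6)  (6,7)  (10,12)  (13,14)  (14,15)  (17,18)
take (1,2); take (2,3); take (3,4); skip (1,5); take (4,6); take (6,7); take (10,12); take (13,14); take (14,15); take (17,18).
Selected 9 talks.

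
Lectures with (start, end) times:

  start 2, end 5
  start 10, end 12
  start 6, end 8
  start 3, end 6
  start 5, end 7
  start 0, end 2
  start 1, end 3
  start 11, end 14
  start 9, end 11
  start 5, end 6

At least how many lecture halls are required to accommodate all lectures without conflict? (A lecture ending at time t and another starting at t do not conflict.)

3

Events (time:±→running): 0:+→1 1:+→2 2:-→1 2:+→2 3:-→1 3:+→2 5:-→1 5:+→2 5:+→3 … peak 3.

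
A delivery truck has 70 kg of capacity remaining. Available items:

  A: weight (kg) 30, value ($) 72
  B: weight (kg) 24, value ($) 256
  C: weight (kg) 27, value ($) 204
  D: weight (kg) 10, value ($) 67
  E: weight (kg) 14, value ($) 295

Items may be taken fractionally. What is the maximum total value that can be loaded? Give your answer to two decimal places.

Sort by value per unit weight and fill in that order.
Order: E (295/14=21.07) > B (256/24=10.67) > C (204/27=7.56) > D (67/10=6.70) > A (72/30=2.40)
Fill: take E (14 @ 295) → take B (24 @ 256) → take C (27 @ 204) → take 5/10 of D → 33.50; 70/70 used.
Total value = 788.50

788.50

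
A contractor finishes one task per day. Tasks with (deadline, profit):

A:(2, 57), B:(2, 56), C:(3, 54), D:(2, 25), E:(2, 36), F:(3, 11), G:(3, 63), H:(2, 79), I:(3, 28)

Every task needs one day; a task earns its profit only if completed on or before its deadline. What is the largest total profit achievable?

199

Take jobs in profit order; each goes to the latest open slot no later than its deadline.
Profit order: H=79 G=63 A=57 B=56 C=54 E=36 I=28 D=25 F=11
Assign: H→slot 2, G→slot 3, A→slot 1, B skipped, C skipped, E skipped, I skipped, D skipped, F skipped.
Slots: [1:A] [2:H] [3:G]
Profit = 57 + 79 + 63 = 199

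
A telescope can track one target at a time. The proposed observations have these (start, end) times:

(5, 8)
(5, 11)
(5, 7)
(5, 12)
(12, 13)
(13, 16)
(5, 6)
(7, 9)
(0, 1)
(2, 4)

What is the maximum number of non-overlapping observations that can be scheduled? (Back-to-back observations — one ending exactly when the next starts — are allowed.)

6

Sort by end time and greedily take each interval whose start is ≥ the last chosen end.
Sorted by end: (0,1)  (2,4)  (5,6)  (5,7)  (5,8)  (7,9)  (5,11)  (5,12)  (12,13)  (13,16)
take (0,1); take (2,4); take (5,6); skip (5,8); take (7,9); skip (5,12); take (12,13); take (13,16).
Selected 6 observations.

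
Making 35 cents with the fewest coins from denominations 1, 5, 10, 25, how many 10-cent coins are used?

Greedy: take as many of the largest coin as possible, then repeat with the remainder.
35 = 1×25 + 1×10
Count of 10: 1

1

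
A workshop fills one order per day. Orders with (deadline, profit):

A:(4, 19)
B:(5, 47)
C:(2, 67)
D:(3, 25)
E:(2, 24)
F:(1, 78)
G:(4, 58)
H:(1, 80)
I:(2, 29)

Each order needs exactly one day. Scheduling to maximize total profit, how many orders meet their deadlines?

Take jobs in profit order; each goes to the latest open slot no later than its deadline.
Profit order: H=80 F=78 C=67 G=58 B=47 I=29 D=25 E=24 A=19
Assign: H→slot 1, F skipped, C→slot 2, G→slot 4, B→slot 5, I skipped, D→slot 3, E skipped, A skipped.
Slots: [1:H] [2:C] [3:D] [4:G] [5:B]
5 of 9 scheduled.

5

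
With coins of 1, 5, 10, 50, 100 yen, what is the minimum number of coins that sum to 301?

4

Use the largest denomination that fits, subtract, and repeat.
301 = 3×100 + 1×1
Total coins = 3 + 1 = 4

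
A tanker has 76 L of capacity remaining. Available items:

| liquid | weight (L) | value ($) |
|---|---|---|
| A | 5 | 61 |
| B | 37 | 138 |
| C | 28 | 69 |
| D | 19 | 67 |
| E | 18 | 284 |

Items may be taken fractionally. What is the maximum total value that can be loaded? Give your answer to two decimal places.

Ratios (sorted): E 15.78, A 12.20, B 3.73, D 3.53, C 2.46
take E (18 @ 284); take A (5 @ 61); take B (37 @ 138); take 16/19 of D → 56.42. Capacity used 76/76.
Total value = 539.42

539.42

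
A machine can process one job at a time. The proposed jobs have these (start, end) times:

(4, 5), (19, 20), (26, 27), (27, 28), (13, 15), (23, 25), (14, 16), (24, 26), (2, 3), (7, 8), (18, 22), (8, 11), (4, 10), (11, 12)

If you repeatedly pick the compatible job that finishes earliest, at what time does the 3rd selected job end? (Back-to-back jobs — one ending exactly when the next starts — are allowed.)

8

Order by finish time; keep every interval that doesn't clash with the previous kept one.
By end time: (2,3), (4,5), (7,8), (4,10), (8,11), (11,12), (13,15), (14,16), (19,20), (18,22), (23,25), (24,26), (26,27), (27,28).
Pick (2,3); next start ≥ 3 → (4,5); next start ≥ 5 → (7,8); next start ≥ 8 → (8,11); next start ≥ 11 → (11,12); next start ≥ 12 → (13,15); next start ≥ 15 → (19,20); next start ≥ 20 → (23,25); next start ≥ 25 → (26,27); next start ≥ 27 → (27,28).
Selected: (2,3) (4,5) (7,8) (8,11) (11,12) (13,15) (19,20) (23,25) (26,27) (27,28)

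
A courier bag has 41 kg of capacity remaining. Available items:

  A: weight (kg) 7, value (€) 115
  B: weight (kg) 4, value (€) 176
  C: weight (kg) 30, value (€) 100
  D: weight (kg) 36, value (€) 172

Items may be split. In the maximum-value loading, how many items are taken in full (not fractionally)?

Ratios (sorted): B 44.00, A 16.43, D 4.78, C 3.33
take B (4 @ 176); take A (7 @ 115); take 30/36 of D → 143.33. Capacity used 41/41.
2 item(s) taken whole; one partial (take 30/36 of D).

2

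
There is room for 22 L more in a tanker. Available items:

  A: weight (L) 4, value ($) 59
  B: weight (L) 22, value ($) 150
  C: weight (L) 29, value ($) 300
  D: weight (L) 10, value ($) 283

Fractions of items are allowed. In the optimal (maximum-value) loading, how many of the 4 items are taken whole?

Greedy by value/weight ratio, highest first.
Ratios (sorted): D 28.30, A 14.75, C 10.34, B 6.82
take D (10 @ 283); take A (4 @ 59); take 8/29 of C → 82.76. Capacity used 22/22.
2 item(s) taken whole; one partial (take 8/29 of C).

2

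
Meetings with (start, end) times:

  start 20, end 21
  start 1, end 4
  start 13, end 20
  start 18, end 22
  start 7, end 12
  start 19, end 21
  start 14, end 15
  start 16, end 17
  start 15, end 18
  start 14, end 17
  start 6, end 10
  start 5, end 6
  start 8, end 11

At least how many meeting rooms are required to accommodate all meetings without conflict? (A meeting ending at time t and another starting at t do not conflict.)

4

Count concurrent intervals with a sweep; the peak is the room count.
Events (time:±→running): 1:+→1 4:-→0 5:+→1 6:-→0 6:+→1 7:+→2 8:+→3 10:-→2 11:-→1 12:-→0 13:+→1 14:+→2 14:+→3 15:-→2 15:+→3 16:+→4 … peak 4.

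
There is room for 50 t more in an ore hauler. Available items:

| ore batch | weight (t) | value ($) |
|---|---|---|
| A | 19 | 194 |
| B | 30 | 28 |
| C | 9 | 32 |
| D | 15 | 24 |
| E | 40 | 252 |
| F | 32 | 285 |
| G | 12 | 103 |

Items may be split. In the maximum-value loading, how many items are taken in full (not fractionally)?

Ratios (sorted): A 10.21, F 8.91, G 8.58, E 6.30, C 3.56, D 1.60, B 0.93
take A (19 @ 194); take 31/32 of F → 276.09. Capacity used 50/50.
1 item(s) taken whole; one partial (take 31/32 of F).

1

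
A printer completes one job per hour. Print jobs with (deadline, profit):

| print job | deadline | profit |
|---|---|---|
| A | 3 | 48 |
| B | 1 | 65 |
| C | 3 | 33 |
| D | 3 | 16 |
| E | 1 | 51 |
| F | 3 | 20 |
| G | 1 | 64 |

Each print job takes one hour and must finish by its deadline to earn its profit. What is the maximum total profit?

146

By profit: B(d1,65), G(d1,64), E(d1,51), A(d3,48), C(d3,33), F(d3,20), D(d3,16)
B→slot 1; G skipped; E skipped; A→slot 3; C→slot 2; F skipped; D skipped.
Profit = 65 + 33 + 48 = 146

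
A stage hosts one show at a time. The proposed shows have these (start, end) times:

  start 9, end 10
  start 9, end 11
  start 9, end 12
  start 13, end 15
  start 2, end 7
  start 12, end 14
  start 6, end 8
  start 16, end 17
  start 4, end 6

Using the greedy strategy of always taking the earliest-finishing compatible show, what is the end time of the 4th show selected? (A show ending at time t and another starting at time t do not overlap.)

14

Sort by end time and greedily take each interval whose start is ≥ the last chosen end.
Sorted by end: (4,6)  (2,7)  (6,8)  (9,10)  (9,11)  (9,12)  (12,14)  (13,15)  (16,17)
take (4,6); take (6,8); take (9,10); skip (9,12); take (12,14); take (16,17).
Selected: (4,6) (6,8) (9,10) (12,14) (16,17)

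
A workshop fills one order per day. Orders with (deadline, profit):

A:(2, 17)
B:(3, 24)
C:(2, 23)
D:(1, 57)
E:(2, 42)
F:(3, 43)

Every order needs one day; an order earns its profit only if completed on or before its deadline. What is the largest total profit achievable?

By profit: D(d1,57), F(d3,43), E(d2,42), B(d3,24), C(d2,23), A(d2,17)
D→slot 1; F→slot 3; E→slot 2; B skipped; C skipped; A skipped.
Profit = 57 + 42 + 43 = 142

142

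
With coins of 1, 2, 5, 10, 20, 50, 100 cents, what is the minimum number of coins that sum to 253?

5

253 = 2×100 + 1×50 + 1×2 + 1×1
Total coins = 2 + 1 + 1 + 1 = 5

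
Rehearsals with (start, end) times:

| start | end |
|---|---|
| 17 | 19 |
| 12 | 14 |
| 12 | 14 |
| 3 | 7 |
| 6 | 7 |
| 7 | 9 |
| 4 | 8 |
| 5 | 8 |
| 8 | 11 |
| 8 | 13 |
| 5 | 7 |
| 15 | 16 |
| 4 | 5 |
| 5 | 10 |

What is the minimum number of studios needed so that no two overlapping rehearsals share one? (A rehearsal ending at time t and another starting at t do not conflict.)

Events (time:±→running): 3:+→1 4:+→2 4:+→3 5:-→2 5:+→3 5:+→4 5:+→5 6:+→6 … peak 6.

6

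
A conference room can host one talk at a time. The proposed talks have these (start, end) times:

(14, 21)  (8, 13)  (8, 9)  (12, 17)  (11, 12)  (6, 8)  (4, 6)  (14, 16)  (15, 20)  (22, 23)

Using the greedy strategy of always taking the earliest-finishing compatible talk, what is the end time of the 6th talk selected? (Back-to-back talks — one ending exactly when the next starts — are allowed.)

23

Sort by end time and greedily take each interval whose start is ≥ the last chosen end.
Sorted by end: (4,6)  (6,8)  (8,9)  (11,12)  (8,13)  (14,16)  (12,17)  (15,20)  (14,21)  (22,23)
take (4,6); take (6,8); take (8,9); take (11,12); take (14,16); take (22,23).
Selected: (4,6) (6,8) (8,9) (11,12) (14,16) (22,23)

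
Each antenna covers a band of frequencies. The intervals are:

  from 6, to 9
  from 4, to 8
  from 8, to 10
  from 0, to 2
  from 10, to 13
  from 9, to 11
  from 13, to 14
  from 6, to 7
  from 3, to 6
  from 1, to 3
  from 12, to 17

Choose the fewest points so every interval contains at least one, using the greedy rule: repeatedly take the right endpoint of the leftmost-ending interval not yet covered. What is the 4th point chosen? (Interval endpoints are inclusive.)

14

Process intervals by earliest right end; each time one isn't hit yet, stab at its right endpoint.
Sorted: [0,2] [1,3] [3,6] [6,7] [4,8] [6,9] [8,10] [9,11] [10,13] [13,14] [12,17]
{[0,2],[1,3]} hit by 2; {[3,6],[6,7],[4,8],[6,9]} hit by 6; {[8,10],[9,11],[10,13]} hit by 10; {[13,14],[12,17]} hit by 14.
Points: 2, 6, 10, 14 (4 total).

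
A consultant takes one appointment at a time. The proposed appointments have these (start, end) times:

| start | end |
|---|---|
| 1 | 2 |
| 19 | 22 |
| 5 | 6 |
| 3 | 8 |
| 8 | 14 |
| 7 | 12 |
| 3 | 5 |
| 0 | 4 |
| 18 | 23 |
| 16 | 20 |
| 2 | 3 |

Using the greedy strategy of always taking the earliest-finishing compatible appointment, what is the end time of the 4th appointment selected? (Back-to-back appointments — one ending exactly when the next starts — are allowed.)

6

Sorted by end: (1,2)  (2,3)  (0,4)  (3,5)  (5,6)  (3,8)  (7,12)  (8,14)  (16,20)  (19,22)  (18,23)
take (1,2); take (2,3); take (3,5); take (5,6); take (7,12); skip (8,14); take (16,20).
Selected: (1,2) (2,3) (3,5) (5,6) (7,12) (16,20)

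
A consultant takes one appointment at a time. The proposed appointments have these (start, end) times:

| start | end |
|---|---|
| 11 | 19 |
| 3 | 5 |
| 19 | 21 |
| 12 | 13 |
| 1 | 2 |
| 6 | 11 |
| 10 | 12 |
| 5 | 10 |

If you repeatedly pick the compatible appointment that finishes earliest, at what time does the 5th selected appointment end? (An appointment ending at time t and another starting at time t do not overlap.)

13

By end time: (1,2), (3,5), (5,10), (6,11), (10,12), (12,13), (11,19), (19,21).
Pick (1,2); next start ≥ 2 → (3,5); next start ≥ 5 → (5,10); next start ≥ 10 → (10,12); next start ≥ 12 → (12,13); next start ≥ 13 → (19,21).
Selected: (1,2) (3,5) (5,10) (10,12) (12,13) (19,21)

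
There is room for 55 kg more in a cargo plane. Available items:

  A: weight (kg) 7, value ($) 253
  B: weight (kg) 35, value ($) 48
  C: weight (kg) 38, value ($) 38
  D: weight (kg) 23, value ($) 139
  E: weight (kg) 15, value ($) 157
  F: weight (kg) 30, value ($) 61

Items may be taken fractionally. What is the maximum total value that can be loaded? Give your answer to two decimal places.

Order: A (253/7=36.14) > E (157/15=10.47) > D (139/23=6.04) > F (61/30=2.03) > B (48/35=1.37) > C (38/38=1.00)
Fill: take A (7 @ 253) → take E (15 @ 157) → take D (23 @ 139) → take 10/30 of F → 20.33; 55/55 used.
Total value = 569.33

569.33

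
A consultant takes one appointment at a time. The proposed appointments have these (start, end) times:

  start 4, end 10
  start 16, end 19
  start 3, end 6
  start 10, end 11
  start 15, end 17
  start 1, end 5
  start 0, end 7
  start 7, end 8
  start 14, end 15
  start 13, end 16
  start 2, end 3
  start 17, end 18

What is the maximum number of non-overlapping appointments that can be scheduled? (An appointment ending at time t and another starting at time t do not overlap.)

By end time: (2,3), (1,5), (3,6), (0,7), (7,8), (4,10), (10,11), (14,15), (13,16), (15,17), (17,18), (16,19).
Pick (2,3); next start ≥ 3 → (3,6); next start ≥ 6 → (7,8); next start ≥ 8 → (10,11); next start ≥ 11 → (14,15); next start ≥ 15 → (15,17); next start ≥ 17 → (17,18).
Selected 7 appointments.

7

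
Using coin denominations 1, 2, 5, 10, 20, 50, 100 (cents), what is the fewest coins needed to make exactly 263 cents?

263 − 2×100→63 − 1×50→13 − 1×10→3 − 1×2→1 − 1×1→0
Total coins = 2 + 1 + 1 + 1 + 1 = 6

6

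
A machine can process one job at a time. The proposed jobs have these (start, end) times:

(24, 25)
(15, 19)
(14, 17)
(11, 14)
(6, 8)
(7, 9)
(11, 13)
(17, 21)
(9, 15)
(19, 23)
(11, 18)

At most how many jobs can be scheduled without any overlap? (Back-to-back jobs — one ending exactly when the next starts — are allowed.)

5

Sorted by end: (6,8)  (7,9)  (11,13)  (11,14)  (9,15)  (14,17)  (11,18)  (15,19)  (17,21)  (19,23)  (24,25)
take (6,8); take (11,13); skip (11,14); skip (9,15); take (14,17); take (17,21); take (24,25).
Selected 5 jobs.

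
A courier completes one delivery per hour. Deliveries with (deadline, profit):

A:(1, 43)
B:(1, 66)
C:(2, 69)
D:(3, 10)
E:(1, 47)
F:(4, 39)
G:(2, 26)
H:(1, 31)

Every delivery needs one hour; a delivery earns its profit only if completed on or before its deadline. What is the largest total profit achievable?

184

Sort by profit descending; place each in the latest free slot ≤ its deadline.
Profit order: C=69 B=66 E=47 A=43 F=39 H=31 G=26 D=10
Assign: C→slot 2, B→slot 1, E skipped, A skipped, F→slot 4, H skipped, G skipped, D→slot 3.
Slots: [1:B] [2:C] [3:D] [4:F]
Profit = 66 + 69 + 10 + 39 = 184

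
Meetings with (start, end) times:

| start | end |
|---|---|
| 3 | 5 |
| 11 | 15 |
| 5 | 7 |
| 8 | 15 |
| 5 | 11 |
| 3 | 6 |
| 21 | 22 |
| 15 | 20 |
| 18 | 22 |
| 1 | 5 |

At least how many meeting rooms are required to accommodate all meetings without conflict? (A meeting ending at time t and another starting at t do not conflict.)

3

The answer is the maximum number of intervals overlapping at any instant.
Events (time:±→running): 1:+→1 3:+→2 3:+→3 … peak 3.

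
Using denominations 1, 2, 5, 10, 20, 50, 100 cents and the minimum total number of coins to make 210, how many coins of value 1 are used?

210 − 2×100→10 − 1×10→0
Count of 1: 0

0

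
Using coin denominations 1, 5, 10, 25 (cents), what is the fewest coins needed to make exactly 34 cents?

6

Greedy: take as many of the largest coin as possible, then repeat with the remainder.
34 − 1×25→9 − 1×5→4 − 4×1→0
Total coins = 1 + 1 + 4 = 6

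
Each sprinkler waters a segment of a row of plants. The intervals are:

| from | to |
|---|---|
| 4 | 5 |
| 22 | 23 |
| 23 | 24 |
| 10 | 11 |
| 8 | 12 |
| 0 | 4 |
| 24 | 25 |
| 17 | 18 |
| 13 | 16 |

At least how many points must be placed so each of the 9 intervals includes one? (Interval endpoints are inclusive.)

Sorted: [0,4] [4,5] [10,11] [8,12] [13,16] [17,18] [22,23] [23,24] [24,25]
{[0,4],[4,5]} hit by 4; {[10,11],[8,12]} hit by 11; {[13,16]} hit by 16; {[17,18]} hit by 18; {[22,23],[23,24]} hit by 23; {[24,25]} hit by 25.
Points: 4, 11, 16, 18, 23, 25 (6 total).

6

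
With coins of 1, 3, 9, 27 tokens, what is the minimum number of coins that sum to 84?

Greedy: take as many of the largest coin as possible, then repeat with the remainder.
84 = 3×27 + 1×3
Total coins = 3 + 1 = 4

4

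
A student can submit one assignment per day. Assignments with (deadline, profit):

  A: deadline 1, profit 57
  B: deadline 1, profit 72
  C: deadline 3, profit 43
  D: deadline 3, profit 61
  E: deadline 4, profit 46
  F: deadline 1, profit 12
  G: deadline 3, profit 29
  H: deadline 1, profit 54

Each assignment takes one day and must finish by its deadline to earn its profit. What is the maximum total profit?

Sort by profit descending; place each in the latest free slot ≤ its deadline.
By profit: B(d1,72), D(d3,61), A(d1,57), H(d1,54), E(d4,46), C(d3,43), G(d3,29), F(d1,12)
B→slot 1; D→slot 3; A skipped; H skipped; E→slot 4; C→slot 2; G skipped; F skipped.
Profit = 72 + 43 + 61 + 46 = 222

222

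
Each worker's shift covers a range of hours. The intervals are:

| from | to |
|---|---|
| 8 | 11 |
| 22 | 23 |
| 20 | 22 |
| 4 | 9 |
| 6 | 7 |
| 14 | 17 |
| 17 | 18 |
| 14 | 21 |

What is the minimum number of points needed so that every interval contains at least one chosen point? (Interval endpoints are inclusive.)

Sort by right endpoint; whenever an interval is uncovered, place a point at its right end.
By right end: [6,7]  [4,9]  [8,11]  [14,17]  [17,18]  [14,21]  [20,22]  [22,23]
[6,7] uncovered → point at 7; [8,11] uncovered → point at 11; [14,17] uncovered → point at 17; [20,22] uncovered → point at 22.
Points: 7, 11, 17, 22 (4 total).

4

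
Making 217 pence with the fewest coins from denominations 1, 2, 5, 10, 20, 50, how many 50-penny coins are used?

4

Use the largest denomination that fits, subtract, and repeat.
217 − 4×50→17 − 1×10→7 − 1×5→2 − 1×2→0
Count of 50: 4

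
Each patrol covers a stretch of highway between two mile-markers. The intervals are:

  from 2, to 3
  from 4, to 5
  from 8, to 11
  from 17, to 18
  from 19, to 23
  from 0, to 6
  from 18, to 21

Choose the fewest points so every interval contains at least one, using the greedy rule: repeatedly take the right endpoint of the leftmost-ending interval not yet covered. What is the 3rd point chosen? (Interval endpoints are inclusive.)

Process intervals by earliest right end; each time one isn't hit yet, stab at its right endpoint.
Sorted: [2,3] [4,5] [0,6] [8,11] [17,18] [18,21] [19,23]
{[2,3]} hit by 3; {[4,5],[0,6]} hit by 5; {[8,11]} hit by 11; {[17,18],[18,21]} hit by 18; {[19,23]} hit by 23.
Points: 3, 5, 11, 18, 23 (5 total).

11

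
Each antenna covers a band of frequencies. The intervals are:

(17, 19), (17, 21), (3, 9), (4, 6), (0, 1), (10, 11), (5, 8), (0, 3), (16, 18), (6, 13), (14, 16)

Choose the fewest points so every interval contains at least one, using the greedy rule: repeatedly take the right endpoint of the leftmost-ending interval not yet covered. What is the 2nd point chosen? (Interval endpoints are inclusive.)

6

By right end: [0,1]  [0,3]  [4,6]  [5,8]  [3,9]  [10,11]  [6,13]  [14,16]  [16,18]  [17,19]  [17,21]
[0,1] uncovered → point at 1; [4,6] uncovered → point at 6; [10,11] uncovered → point at 11; [14,16] uncovered → point at 16; [17,19] uncovered → point at 19.
Points: 1, 6, 11, 16, 19 (5 total).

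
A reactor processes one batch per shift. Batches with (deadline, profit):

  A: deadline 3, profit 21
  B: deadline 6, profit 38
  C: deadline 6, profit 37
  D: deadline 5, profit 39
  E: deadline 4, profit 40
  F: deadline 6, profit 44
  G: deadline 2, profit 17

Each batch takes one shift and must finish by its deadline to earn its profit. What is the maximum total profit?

Profit order: F=44 E=40 D=39 B=38 C=37 A=21 G=17
Assign: F→slot 6, E→slot 4, D→slot 5, B→slot 3, C→slot 2, A→slot 1, G skipped.
Slots: [1:A] [2:C] [3:B] [4:E] [5:D] [6:F]
Profit = 21 + 37 + 38 + 40 + 39 + 44 = 219

219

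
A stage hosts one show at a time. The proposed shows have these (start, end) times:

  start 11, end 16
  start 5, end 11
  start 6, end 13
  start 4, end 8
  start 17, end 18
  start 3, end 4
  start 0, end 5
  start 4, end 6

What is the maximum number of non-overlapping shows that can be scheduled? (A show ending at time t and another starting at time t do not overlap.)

4

Sort by end time and greedily take each interval whose start is ≥ the last chosen end.
Sorted by end: (3,4)  (0,5)  (4,6)  (4,8)  (5,11)  (6,13)  (11,16)  (17,18)
take (3,4); take (4,6); skip (5,11); take (6,13); take (17,18).
Selected 4 shows.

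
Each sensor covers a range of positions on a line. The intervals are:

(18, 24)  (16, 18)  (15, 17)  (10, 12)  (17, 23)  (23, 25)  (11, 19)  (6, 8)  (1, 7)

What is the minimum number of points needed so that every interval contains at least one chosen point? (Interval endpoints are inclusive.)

4

Process intervals by earliest right end; each time one isn't hit yet, stab at its right endpoint.
Sorted: [1,7] [6,8] [10,12] [15,17] [16,18] [11,19] [17,23] [18,24] [23,25]
{[1,7],[6,8]} hit by 7; {[10,12]} hit by 12; {[15,17],[16,18],[11,19],[17,23]} hit by 17; {[18,24],[23,25]} hit by 24.
Points: 7, 12, 17, 24 (4 total).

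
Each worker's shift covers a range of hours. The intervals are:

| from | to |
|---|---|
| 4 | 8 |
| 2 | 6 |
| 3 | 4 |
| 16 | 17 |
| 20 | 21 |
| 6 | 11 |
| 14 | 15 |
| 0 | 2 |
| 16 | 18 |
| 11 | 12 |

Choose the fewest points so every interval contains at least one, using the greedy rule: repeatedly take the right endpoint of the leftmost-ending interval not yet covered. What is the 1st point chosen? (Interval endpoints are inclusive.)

2

Sort by right endpoint; whenever an interval is uncovered, place a point at its right end.
By right end: [0,2]  [3,4]  [2,6]  [4,8]  [6,11]  [11,12]  [14,15]  [16,17]  [16,18]  [20,21]
[0,2] uncovered → point at 2; [3,4] uncovered → point at 4; [6,11] uncovered → point at 11; [14,15] uncovered → point at 15; [16,17] uncovered → point at 17; [20,21] uncovered → point at 21.
Points: 2, 4, 11, 15, 17, 21 (6 total).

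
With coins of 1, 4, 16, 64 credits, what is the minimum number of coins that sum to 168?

Use the largest denomination that fits, subtract, and repeat.
168 − 2×64→40 − 2×16→8 − 2×4→0
Total coins = 2 + 2 + 2 = 6

6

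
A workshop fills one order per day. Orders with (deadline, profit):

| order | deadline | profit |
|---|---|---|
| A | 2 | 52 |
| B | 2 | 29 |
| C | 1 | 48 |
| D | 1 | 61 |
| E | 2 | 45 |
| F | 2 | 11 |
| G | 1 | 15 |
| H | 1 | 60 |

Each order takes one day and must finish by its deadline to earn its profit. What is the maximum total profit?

113

Take jobs in profit order; each goes to the latest open slot no later than its deadline.
By profit: D(d1,61), H(d1,60), A(d2,52), C(d1,48), E(d2,45), B(d2,29), G(d1,15), F(d2,11)
D→slot 1; H skipped; A→slot 2; C skipped; E skipped; B skipped; G skipped; F skipped.
Profit = 61 + 52 = 113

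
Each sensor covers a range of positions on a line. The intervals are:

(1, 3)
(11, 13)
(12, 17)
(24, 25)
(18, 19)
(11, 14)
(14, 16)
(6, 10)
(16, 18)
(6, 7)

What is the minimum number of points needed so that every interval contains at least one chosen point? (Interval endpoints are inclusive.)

Sort by right endpoint; whenever an interval is uncovered, place a point at its right end.
By right end: [1,3]  [6,7]  [6,10]  [11,13]  [11,14]  [14,16]  [12,17]  [16,18]  [18,19]  [24,25]
[1,3] uncovered → point at 3; [6,7] uncovered → point at 7; [11,13] uncovered → point at 13; [14,16] uncovered → point at 16; [18,19] uncovered → point at 19; [24,25] uncovered → point at 25.
Points: 3, 7, 13, 16, 19, 25 (6 total).

6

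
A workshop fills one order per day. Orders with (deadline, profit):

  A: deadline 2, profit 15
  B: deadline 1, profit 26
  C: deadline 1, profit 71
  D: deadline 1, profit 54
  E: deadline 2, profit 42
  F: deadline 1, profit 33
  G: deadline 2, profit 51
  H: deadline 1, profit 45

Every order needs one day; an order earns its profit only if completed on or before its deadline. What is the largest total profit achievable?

By profit: C(d1,71), D(d1,54), G(d2,51), H(d1,45), E(d2,42), F(d1,33), B(d1,26), A(d2,15)
C→slot 1; D skipped; G→slot 2; H skipped; E skipped; F skipped; B skipped; A skipped.
Profit = 71 + 51 = 122

122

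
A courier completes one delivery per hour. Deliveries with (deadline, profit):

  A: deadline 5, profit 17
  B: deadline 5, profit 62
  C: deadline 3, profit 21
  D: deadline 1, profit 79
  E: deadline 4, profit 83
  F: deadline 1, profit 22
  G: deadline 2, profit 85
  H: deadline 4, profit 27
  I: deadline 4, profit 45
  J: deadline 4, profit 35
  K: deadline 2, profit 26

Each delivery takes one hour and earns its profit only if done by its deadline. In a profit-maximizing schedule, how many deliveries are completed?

Sort by profit descending; place each in the latest free slot ≤ its deadline.
Profit order: G=85 E=83 D=79 B=62 I=45 J=35 H=27 K=26 F=22 C=21 A=17
Assign: G→slot 2, E→slot 4, D→slot 1, B→slot 5, I→slot 3, J skipped, H skipped, K skipped, F skipped, C skipped, A skipped.
Slots: [1:D] [2:G] [3:I] [4:E] [5:B]
5 of 11 scheduled.

5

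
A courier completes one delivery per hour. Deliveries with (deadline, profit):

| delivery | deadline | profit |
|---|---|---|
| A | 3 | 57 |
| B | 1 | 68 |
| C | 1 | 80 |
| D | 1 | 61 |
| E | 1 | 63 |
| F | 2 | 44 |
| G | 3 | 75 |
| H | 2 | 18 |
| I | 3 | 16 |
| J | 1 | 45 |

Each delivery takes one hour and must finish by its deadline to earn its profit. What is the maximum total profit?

212

By profit: C(d1,80), G(d3,75), B(d1,68), E(d1,63), D(d1,61), A(d3,57), J(d1,45), F(d2,44), H(d2,18), I(d3,16)
C→slot 1; G→slot 3; B skipped; E skipped; D skipped; A→slot 2; J skipped; F skipped; H skipped; I skipped.
Profit = 80 + 57 + 75 = 212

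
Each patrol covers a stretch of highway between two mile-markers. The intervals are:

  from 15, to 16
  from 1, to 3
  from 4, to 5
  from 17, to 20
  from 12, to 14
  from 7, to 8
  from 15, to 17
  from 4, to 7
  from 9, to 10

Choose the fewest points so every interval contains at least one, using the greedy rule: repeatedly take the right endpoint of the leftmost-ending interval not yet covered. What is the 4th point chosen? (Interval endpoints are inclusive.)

Sort by right endpoint; whenever an interval is uncovered, place a point at its right end.
By right end: [1,3]  [4,5]  [4,7]  [7,8]  [9,10]  [12,14]  [15,16]  [15,17]  [17,20]
[1,3] uncovered → point at 3; [4,5] uncovered → point at 5; [7,8] uncovered → point at 8; [9,10] uncovered → point at 10; [12,14] uncovered → point at 14; [15,16] uncovered → point at 16; [17,20] uncovered → point at 20.
Points: 3, 5, 8, 10, 14, 16, 20 (7 total).

10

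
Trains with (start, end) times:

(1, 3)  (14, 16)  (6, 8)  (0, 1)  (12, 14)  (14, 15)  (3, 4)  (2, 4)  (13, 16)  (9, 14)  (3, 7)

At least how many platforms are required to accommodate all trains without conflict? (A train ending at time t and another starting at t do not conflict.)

3

The answer is the maximum number of intervals overlapping at any instant.
Events (time:±→running): 0:+→1 1:-→0 1:+→1 2:+→2 3:-→1 3:+→2 3:+→3 … peak 3.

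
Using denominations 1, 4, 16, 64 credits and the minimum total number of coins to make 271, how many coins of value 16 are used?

Use the largest denomination that fits, subtract, and repeat.
271 − 4×64→15 − 3×4→3 − 3×1→0
Count of 16: 0

0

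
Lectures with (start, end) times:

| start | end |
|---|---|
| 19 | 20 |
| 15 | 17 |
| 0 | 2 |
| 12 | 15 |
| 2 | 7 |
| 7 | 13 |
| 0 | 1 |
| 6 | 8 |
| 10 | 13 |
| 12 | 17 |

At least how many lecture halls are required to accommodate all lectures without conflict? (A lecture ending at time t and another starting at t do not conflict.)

4

Count concurrent intervals with a sweep; the peak is the room count.
starts: [0, 0, 2, 6, 7, 10, 12, 12, 15, 19]
ends:   [1, 2, 7, 8, 13, 13, 15, 17, 17, 20]
s0→1 s0→2 e1→1 e2→0 s2→1 s6→2 e7→1 s7→2 e8→1 s10→2 s12→3 s12→4  — peak 4.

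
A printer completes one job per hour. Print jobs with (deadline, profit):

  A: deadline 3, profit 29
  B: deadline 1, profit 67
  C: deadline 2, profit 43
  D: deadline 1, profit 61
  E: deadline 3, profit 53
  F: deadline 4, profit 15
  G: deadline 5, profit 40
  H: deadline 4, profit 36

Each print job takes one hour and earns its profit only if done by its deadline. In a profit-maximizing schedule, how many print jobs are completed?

Sort by profit descending; place each in the latest free slot ≤ its deadline.
By profit: B(d1,67), D(d1,61), E(d3,53), C(d2,43), G(d5,40), H(d4,36), A(d3,29), F(d4,15)
B→slot 1; D skipped; E→slot 3; C→slot 2; G→slot 5; H→slot 4; A skipped; F skipped.
5 of 8 scheduled.

5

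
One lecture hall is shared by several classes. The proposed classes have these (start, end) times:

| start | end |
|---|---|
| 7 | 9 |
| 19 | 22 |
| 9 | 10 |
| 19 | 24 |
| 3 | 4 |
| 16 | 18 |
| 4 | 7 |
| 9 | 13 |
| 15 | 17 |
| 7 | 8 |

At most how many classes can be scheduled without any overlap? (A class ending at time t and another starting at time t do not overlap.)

Sort by end time and greedily take each interval whose start is ≥ the last chosen end.
Sorted by end: (3,4)  (4,7)  (7,8)  (7,9)  (9,10)  (9,13)  (15,17)  (16,18)  (19,22)  (19,24)
take (3,4); take (4,7); take (7,8); skip (7,9); take (9,10); skip (9,13); take (15,17); take (19,22).
Selected 6 classes.

6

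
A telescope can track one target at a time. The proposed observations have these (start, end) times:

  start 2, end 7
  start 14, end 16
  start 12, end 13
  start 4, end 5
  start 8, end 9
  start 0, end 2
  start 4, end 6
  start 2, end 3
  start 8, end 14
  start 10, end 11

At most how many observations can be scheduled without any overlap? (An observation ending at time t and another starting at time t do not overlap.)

7

Sorted by end: (0,2)  (2,3)  (4,5)  (4,6)  (2,7)  (8,9)  (10,11)  (12,13)  (8,14)  (14,16)
take (0,2); take (2,3); take (4,5); skip (2,7); take (8,9); take (10,11); take (12,13); take (14,16).
Selected 7 observations.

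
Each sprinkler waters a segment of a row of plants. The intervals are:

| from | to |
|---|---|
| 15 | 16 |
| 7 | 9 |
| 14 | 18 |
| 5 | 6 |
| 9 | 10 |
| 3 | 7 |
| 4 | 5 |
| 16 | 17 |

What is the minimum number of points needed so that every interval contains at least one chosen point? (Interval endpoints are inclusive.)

3

Process intervals by earliest right end; each time one isn't hit yet, stab at its right endpoint.
Sorted: [4,5] [5,6] [3,7] [7,9] [9,10] [15,16] [16,17] [14,18]
{[4,5],[5,6],[3,7]} hit by 5; {[7,9],[9,10]} hit by 9; {[15,16],[16,17],[14,18]} hit by 16.
Points: 5, 9, 16 (3 total).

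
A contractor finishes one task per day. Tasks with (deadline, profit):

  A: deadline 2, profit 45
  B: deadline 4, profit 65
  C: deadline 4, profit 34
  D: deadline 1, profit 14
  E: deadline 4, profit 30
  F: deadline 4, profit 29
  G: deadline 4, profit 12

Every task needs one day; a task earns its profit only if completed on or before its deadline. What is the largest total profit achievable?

By profit: B(d4,65), A(d2,45), C(d4,34), E(d4,30), F(d4,29), D(d1,14), G(d4,12)
B→slot 4; A→slot 2; C→slot 3; E→slot 1; F skipped; D skipped; G skipped.
Profit = 30 + 45 + 34 + 65 = 174

174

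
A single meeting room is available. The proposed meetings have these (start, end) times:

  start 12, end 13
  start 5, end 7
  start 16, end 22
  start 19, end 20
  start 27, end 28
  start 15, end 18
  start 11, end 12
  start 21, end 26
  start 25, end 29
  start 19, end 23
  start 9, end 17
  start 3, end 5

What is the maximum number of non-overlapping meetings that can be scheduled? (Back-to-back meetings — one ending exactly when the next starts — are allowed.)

8

By end time: (3,5), (5,7), (11,12), (12,13), (9,17), (15,18), (19,20), (16,22), (19,23), (21,26), (27,28), (25,29).
Pick (3,5); next start ≥ 5 → (5,7); next start ≥ 7 → (11,12); next start ≥ 12 → (12,13); next start ≥ 13 → (15,18); next start ≥ 18 → (19,20); next start ≥ 20 → (21,26); next start ≥ 26 → (27,28).
Selected 8 meetings.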